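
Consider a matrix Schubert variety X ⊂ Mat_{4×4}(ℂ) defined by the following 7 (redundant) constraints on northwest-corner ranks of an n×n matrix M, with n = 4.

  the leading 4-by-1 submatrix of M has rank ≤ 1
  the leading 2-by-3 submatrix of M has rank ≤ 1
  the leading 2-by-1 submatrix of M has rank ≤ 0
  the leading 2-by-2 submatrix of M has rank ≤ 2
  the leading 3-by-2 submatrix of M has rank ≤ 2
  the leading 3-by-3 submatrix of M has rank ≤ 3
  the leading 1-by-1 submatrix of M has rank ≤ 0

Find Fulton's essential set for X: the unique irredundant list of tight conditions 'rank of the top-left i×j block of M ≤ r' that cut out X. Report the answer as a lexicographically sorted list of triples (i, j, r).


Reconstructing r_w from the 7 given conditions:

  i=1: 0 1 1 1
  i=2: 0 1 1 2
  i=3: 1 2 2 3
  i=4: 1 2 3 4

reading off 1-entries of Δ²R: w = (2, 4, 1, 3).

ℓ(w)=3; the 2 essential cells (i,j,r):

[(2, 1, 0), (2, 3, 1)]


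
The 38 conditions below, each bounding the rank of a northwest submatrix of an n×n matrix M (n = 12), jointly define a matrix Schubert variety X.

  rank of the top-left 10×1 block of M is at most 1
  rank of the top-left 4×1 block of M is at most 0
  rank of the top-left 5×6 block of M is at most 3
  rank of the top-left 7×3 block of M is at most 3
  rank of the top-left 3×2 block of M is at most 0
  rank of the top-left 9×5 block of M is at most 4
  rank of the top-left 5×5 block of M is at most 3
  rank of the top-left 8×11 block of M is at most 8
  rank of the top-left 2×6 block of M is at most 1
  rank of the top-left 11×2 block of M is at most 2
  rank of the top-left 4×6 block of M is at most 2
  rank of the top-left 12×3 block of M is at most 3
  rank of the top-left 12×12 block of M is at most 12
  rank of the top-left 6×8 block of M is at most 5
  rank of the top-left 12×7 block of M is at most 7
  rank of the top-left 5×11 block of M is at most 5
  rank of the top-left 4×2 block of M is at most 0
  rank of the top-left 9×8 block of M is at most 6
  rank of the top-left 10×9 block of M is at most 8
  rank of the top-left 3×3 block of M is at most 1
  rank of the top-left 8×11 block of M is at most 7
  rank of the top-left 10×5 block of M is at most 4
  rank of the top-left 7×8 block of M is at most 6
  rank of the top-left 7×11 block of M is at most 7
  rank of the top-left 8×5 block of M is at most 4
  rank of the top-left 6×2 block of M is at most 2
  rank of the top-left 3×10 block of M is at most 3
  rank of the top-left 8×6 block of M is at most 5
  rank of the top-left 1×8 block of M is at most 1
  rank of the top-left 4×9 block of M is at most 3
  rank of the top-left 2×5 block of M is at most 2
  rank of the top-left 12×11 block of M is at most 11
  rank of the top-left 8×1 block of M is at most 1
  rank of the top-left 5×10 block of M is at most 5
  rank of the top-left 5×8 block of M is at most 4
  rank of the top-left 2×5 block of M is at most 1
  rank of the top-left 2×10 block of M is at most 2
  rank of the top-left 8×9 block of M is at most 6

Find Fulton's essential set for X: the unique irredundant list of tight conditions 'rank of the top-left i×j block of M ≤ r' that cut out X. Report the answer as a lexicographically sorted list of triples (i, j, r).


The tightest implied rank at each (i,j), from the 38 conditions:

  R[1]: 0 | 0 | 1 | 1 | 1 | 1 | 1 | 1 | 1 | 1 | 1 | 1
  R[2]: 0 | 0 | 1 | 1 | 1 | 1 | 2 | 2 | 2 | 2 | 2 | 2
  R[3]: 0 | 0 | 1 | 2 | 2 | 2 | 3 | 3 | 3 | 3 | 3 | 3
  R[4]: 0 | 0 | 1 | 2 | 2 | 2 | 3 | 3 | 3 | 4 | 4 | 4
  R[5]: 1 | 1 | 2 | 3 | 3 | 3 | 4 | 4 | 4 | 5 | 5 | 5
  R[6]: 1 | 2 | 3 | 4 | 4 | 4 | 5 | 5 | 5 | 6 | 6 | 6
  R[7]: 1 | 2 | 3 | 4 | 4 | 5 | 6 | 6 | 6 | 7 | 7 | 7
  R[8]: 1 | 2 | 3 | 4 | 4 | 5 | 6 | 6 | 6 | 7 | 7 | 8
  R[9]: 1 | 2 | 3 | 4 | 4 | 5 | 6 | 6 | 7 | 8 | 8 | 9
  R[10]: 1 | 2 | 3 | 4 | 4 | 5 | 6 | 7 | 8 | 9 | 9 | 10
  R[11]: 1 | 2 | 3 | 4 | 5 | 6 | 7 | 8 | 9 | 10 | 10 | 11
  R[12]: 1 | 2 | 3 | 4 | 5 | 6 | 7 | 8 | 9 | 10 | 11 | 12

hence w(1..12) = (3, 7, 4, 10, 1, 2, 6, 12, 9, 8, 5, 11).

8 SE-corners of the 23-cell Rothe diagram give Ess(w):

[(2, 6, 1), (4, 2, 0), (4, 6, 2), (4, 9, 3), (8, 9, 6), (8, 11, 7), (9, 8, 6), (10, 5, 4)]


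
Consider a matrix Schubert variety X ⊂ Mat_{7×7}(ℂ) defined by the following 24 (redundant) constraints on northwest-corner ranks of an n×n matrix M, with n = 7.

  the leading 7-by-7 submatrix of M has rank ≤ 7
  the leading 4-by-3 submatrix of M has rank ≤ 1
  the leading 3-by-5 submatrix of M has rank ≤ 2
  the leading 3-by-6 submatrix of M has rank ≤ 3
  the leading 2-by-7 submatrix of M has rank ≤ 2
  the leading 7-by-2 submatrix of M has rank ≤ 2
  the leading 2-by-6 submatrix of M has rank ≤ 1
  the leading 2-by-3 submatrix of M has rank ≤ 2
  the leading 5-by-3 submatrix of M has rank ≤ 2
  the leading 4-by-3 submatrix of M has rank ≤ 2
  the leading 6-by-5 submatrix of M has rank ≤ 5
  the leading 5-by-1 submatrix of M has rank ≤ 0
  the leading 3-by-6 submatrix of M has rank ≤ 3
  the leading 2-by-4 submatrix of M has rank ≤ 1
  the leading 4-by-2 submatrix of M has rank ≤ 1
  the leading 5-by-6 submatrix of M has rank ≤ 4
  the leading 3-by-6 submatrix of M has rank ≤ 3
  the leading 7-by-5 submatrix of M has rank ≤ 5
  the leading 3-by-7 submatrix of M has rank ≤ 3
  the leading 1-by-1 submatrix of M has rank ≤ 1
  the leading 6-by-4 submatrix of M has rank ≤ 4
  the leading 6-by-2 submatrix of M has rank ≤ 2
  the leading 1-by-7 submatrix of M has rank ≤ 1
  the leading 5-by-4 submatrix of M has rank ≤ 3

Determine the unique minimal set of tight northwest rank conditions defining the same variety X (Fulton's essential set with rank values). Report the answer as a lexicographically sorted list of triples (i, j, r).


Rank table r_w(7×7) implied by the 24 constraints:

  R[1]: 0 | 1 | 1 | 1 | 1 | 1 | 1
  R[2]: 0 | 1 | 1 | 1 | 1 | 1 | 2
  R[3]: 0 | 1 | 1 | 2 | 2 | 2 | 3
  R[4]: 0 | 1 | 1 | 2 | 3 | 3 | 4
  R[5]: 0 | 1 | 2 | 3 | 4 | 4 | 5
  R[6]: 1 | 2 | 3 | 4 | 5 | 5 | 6
  R[7]: 1 | 2 | 3 | 4 | 5 | 6 | 7

hence w(1..7) = (2, 7, 4, 5, 3, 1, 6).

D(w) has 11 cells with 3 SE-corners; essential set:

[(2, 6, 1), (4, 3, 1), (5, 1, 0)]


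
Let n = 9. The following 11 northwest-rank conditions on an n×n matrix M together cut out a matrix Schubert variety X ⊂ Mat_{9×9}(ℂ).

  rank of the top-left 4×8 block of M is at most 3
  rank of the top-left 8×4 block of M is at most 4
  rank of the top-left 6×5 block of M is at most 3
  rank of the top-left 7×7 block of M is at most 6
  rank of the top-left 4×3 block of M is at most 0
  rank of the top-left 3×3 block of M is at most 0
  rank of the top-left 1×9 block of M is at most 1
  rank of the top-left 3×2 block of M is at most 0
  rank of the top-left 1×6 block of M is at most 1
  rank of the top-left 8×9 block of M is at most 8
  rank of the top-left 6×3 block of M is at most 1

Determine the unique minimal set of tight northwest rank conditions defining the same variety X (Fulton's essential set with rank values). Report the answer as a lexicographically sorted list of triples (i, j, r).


Propagating the 11 rank bounds to every northwest block:

  0 | 0 | 0 | 1 | 1 | 1 | 1 | 1 | 1
  0 | 0 | 0 | 1 | 2 | 2 | 2 | 2 | 2
  0 | 0 | 0 | 1 | 2 | 3 | 3 | 3 | 3
  0 | 0 | 0 | 1 | 2 | 3 | 3 | 3 | 4
  1 | 1 | 1 | 2 | 3 | 4 | 4 | 4 | 5
  1 | 1 | 1 | 2 | 3 | 4 | 5 | 5 | 6
  1 | 2 | 2 | 3 | 4 | 5 | 6 | 6 | 7
  1 | 2 | 3 | 4 | 5 | 6 | 7 | 7 | 8
  1 | 2 | 3 | 4 | 5 | 6 | 7 | 8 | 9

hence w(1..9) = (4, 5, 6, 9, 1, 7, 2, 3, 8).

|D(w)|=16, |Ess(w)|=3:

[(4, 3, 0), (4, 8, 3), (6, 3, 1)]


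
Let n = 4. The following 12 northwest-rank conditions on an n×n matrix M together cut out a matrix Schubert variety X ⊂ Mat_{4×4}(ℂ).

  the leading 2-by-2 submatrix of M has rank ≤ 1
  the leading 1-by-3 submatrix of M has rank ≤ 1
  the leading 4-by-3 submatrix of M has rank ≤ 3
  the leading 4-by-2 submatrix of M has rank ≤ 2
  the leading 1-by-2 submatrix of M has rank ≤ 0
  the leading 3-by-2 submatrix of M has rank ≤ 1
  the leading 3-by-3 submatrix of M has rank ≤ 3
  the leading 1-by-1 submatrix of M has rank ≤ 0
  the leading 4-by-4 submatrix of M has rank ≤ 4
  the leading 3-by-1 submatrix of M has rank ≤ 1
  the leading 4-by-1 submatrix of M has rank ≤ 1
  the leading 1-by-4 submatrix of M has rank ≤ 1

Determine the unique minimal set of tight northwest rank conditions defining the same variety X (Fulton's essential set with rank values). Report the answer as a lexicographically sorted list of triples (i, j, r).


The tightest implied rank at each (i,j), from the 12 conditions:

  R[1]: 0 | 0 | 1 | 1
  R[2]: 1 | 1 | 2 | 2
  R[3]: 1 | 1 | 2 | 3
  R[4]: 1 | 2 | 3 | 4

hence w(1..4) = (3, 1, 4, 2).

Fulton essential set (2 of the 3 Rothe cells):

[(1, 2, 0), (3, 2, 1)]


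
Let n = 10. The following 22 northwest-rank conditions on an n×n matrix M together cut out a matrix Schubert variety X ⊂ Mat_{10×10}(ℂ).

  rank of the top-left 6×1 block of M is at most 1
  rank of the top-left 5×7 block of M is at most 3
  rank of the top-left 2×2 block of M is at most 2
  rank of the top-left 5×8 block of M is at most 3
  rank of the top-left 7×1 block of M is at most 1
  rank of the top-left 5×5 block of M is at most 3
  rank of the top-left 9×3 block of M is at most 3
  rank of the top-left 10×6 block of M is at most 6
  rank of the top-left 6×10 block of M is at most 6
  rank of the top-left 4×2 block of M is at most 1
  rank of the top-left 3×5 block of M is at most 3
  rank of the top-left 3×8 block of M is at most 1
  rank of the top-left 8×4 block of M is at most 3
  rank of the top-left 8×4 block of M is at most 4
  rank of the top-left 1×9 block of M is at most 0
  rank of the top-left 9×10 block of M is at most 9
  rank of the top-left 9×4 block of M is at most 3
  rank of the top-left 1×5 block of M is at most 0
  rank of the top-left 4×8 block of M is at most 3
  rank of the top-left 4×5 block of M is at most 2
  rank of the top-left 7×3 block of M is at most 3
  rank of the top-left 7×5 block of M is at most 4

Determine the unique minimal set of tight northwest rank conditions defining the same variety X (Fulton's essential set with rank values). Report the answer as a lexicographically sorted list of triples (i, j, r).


Recovering R(i,j) via the rank-extension bound from the 22 conditions:

  row 1: 0, 0, 0, 0, 0, 0, 0, 0, 0, 1
  row 2: 1, 1, 1, 1, 1, 1, 1, 1, 1, 2
  row 3: 1, 1, 1, 1, 1, 1, 1, 1, 2, 3
  row 4: 1, 1, 2, 2, 2, 2, 2, 2, 3, 4
  row 5: 1, 2, 3, 3, 3, 3, 3, 3, 4, 5
  row 6: 1, 2, 3, 3, 4, 4, 4, 4, 5, 6
  row 7: 1, 2, 3, 3, 4, 5, 5, 5, 6, 7
  row 8: 1, 2, 3, 3, 4, 5, 6, 6, 7, 8
  row 9: 1, 2, 3, 3, 4, 5, 6, 7, 8, 9
  row 10: 1, 2, 3, 4, 5, 6, 7, 8, 9, 10

reading off 1-entries of Δ²R: w = (10, 1, 9, 3, 2, 5, 6, 7, 8, 4).

ℓ(w)=21; the 4 essential cells (i,j,r):

[(1, 9, 0), (3, 8, 1), (4, 2, 1), (9, 4, 3)]


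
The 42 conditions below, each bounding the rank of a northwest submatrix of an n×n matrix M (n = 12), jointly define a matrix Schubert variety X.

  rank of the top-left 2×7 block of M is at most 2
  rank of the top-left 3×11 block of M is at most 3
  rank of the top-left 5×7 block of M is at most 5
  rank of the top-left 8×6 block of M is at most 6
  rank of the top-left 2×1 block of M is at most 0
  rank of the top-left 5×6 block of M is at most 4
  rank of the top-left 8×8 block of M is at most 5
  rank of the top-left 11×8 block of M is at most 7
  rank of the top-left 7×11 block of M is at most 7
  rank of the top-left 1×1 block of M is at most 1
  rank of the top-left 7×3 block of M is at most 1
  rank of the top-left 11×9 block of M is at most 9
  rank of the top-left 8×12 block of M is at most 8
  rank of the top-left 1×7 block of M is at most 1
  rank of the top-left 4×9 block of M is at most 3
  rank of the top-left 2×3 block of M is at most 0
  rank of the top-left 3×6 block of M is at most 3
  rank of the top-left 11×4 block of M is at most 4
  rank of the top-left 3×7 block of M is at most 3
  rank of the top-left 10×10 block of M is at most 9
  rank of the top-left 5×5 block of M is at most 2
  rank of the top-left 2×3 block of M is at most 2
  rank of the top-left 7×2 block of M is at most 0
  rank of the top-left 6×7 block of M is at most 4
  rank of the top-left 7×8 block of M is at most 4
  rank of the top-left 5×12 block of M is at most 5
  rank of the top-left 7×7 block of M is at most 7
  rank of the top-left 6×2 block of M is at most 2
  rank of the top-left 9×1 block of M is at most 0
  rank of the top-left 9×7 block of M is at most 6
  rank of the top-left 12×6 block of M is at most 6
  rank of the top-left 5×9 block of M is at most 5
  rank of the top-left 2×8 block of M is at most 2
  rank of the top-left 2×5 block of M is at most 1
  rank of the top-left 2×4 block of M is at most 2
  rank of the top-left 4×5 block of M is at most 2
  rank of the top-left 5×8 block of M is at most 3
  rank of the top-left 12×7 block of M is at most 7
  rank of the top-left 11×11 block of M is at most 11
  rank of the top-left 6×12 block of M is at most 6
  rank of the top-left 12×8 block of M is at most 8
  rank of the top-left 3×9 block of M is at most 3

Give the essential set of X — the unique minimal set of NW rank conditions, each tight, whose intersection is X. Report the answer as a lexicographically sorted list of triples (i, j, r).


Recovering R(i,j) via the rank-extension bound from the 42 conditions:

  0 0 0 1 1 1 1 1 1 1 1 1
  0 0 0 1 1 2 2 2 2 2 2 2
  0 0 1 2 2 3 3 3 3 3 3 3
  0 0 1 2 2 3 3 3 3 4 4 4
  0 0 1 2 2 3 3 3 4 5 5 5
  0 0 1 2 3 4 4 4 5 6 6 6
  0 0 1 2 3 4 4 4 5 6 7 7
  0 1 2 3 4 5 5 5 6 7 8 8
  0 1 2 3 4 5 6 6 7 8 9 9
  1 2 3 4 5 6 7 7 8 9 10 10
  1 2 3 4 5 6 7 7 8 9 10 11
  1 2 3 4 5 6 7 8 9 10 11 12

hence w(1..12) = (4, 6, 3, 10, 9, 5, 11, 2, 7, 1, 12, 8).

Rothe diagram D(w) (29 cells), 9 SE-corners (essential conditions):

[(2, 3, 0), (2, 5, 1), (4, 9, 3), (5, 5, 2), (5, 8, 3), (7, 2, 0), (7, 8, 4), (9, 1, 0), (11, 8, 7)]


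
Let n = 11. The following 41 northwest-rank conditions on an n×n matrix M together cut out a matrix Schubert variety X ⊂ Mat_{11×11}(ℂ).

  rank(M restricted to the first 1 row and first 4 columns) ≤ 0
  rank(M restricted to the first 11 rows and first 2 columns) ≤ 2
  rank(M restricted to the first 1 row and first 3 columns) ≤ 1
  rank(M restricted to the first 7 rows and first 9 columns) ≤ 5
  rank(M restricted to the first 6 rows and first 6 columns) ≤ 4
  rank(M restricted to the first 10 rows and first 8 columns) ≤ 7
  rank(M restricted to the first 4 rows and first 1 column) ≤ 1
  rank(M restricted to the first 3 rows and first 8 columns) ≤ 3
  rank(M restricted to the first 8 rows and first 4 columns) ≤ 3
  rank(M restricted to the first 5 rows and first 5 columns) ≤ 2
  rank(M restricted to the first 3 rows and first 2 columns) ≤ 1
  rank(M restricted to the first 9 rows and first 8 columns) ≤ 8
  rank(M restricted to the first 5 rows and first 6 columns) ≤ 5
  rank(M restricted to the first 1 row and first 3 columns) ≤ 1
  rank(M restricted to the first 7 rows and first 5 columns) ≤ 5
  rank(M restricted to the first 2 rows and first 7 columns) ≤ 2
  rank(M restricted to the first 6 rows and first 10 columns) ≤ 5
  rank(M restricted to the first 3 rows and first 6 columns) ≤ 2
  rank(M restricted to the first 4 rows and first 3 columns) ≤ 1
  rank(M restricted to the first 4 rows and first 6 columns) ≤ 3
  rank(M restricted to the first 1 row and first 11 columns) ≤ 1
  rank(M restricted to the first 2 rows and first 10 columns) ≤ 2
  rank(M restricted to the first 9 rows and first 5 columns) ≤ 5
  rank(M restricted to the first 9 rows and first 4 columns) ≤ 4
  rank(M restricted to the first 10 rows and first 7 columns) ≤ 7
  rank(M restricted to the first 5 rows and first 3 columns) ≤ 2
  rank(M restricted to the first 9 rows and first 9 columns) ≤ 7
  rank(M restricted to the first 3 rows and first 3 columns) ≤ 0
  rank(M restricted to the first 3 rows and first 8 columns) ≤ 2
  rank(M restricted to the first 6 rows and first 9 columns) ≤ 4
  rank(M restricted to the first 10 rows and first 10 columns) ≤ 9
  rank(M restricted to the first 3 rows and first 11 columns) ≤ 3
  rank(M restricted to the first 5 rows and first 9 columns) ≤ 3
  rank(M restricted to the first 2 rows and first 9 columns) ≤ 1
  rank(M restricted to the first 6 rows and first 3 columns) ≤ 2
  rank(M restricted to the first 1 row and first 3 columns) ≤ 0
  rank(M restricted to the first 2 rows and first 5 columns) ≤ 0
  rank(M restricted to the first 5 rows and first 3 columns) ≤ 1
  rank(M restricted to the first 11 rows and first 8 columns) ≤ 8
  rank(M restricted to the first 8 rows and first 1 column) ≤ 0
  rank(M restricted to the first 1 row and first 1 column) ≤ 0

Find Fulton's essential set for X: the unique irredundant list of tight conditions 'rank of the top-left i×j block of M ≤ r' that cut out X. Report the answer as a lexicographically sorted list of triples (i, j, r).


The tightest implied rank at each (i,j), from the 41 conditions:

  row 1: 0 0 0 0 0 1 1 1 1 1 1
  row 2: 0 0 0 0 0 1 1 1 1 2 2
  row 3: 0 0 0 1 1 2 2 2 2 3 3
  row 4: 0 1 1 2 2 3 3 3 3 4 4
  row 5: 0 1 1 2 2 3 3 3 3 4 5
  row 6: 0 1 2 3 3 4 4 4 4 5 6
  row 7: 0 1 2 3 4 5 5 5 5 6 7
  row 8: 0 1 2 3 4 5 6 6 6 7 8
  row 9: 1 2 3 4 5 6 7 7 7 8 9
  row 10: 1 2 3 4 5 6 7 7 8 9 10
  row 11: 1 2 3 4 5 6 7 8 9 10 11

reading off 1-entries of Δ²R: w = (6, 10, 4, 2, 11, 3, 5, 7, 1, 9, 8).

Rothe diagram D(w) (27 cells), 8 SE-corners (essential conditions):

[(2, 5, 0), (2, 9, 1), (3, 3, 0), (5, 3, 1), (5, 5, 2), (5, 9, 3), (8, 1, 0), (10, 8, 7)]


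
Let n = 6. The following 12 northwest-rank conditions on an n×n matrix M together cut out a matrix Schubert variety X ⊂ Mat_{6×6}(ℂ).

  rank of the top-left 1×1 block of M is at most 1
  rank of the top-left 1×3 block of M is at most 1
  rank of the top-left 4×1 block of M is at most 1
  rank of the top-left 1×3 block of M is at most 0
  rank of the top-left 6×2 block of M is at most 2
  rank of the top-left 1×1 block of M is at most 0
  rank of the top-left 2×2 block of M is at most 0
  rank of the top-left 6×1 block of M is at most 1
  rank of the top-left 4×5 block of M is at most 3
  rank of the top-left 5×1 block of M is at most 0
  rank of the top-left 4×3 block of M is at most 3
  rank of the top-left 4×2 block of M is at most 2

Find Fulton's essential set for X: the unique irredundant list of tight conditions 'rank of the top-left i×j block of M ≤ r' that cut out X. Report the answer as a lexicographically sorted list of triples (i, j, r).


The tightest implied rank at each (i,j), from the 12 conditions:

  0, 0, 0, 1, 1, 1
  0, 0, 1, 2, 2, 2
  0, 1, 2, 3, 3, 3
  0, 1, 2, 3, 3, 4
  0, 1, 2, 3, 4, 5
  1, 2, 3, 4, 5, 6

hence w(1..6) = (4, 3, 2, 6, 5, 1).

|D(w)|=9, |Ess(w)|=4:

[(1, 3, 0), (2, 2, 0), (4, 5, 3), (5, 1, 0)]


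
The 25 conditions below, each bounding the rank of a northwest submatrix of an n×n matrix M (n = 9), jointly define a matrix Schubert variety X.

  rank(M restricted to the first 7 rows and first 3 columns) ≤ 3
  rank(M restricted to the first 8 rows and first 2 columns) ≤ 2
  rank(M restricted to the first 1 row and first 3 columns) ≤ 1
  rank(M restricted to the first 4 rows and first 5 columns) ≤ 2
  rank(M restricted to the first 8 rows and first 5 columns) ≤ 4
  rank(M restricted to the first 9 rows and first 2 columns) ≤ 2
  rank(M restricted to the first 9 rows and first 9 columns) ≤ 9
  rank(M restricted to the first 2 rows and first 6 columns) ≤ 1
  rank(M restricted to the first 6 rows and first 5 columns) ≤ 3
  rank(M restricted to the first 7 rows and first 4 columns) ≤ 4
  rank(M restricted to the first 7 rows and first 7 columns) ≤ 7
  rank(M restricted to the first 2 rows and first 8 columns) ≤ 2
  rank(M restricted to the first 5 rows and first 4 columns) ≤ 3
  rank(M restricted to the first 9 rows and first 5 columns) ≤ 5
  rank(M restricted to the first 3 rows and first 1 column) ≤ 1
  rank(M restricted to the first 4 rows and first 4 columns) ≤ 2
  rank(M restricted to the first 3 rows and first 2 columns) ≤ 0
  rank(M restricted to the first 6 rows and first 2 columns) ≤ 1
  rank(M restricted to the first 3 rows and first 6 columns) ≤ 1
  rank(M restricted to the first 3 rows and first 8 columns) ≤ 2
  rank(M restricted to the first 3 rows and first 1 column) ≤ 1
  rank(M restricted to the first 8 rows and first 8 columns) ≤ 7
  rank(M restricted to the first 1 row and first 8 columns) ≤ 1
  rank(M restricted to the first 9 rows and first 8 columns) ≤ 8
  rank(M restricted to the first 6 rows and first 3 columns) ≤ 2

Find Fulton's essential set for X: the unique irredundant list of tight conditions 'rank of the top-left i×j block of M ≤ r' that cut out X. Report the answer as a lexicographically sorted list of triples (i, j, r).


Computing R[i][j] = min implied NW-rank bound (n=9, 25 conditions):

  0  0  1  1  1  1  1  1  1
  0  0  1  1  1  1  2  2  2
  0  0  1  1  1  1  2  2  3
  1  1  2  2  2  2  3  3  4
  1  1  2  3  3  3  4  4  5
  1  1  2  3  3  4  5  5  6
  1  2  3  4  4  5  6  6  7
  1  2  3  4  4  5  6  7  8
  1  2  3  4  5  6  7  8  9

so w = (3, 7, 9, 1, 4, 6, 2, 8, 5).

ℓ(w)=17; the 6 essential cells (i,j,r):

[(3, 2, 0), (3, 6, 1), (3, 8, 2), (6, 2, 1), (6, 5, 3), (8, 5, 4)]


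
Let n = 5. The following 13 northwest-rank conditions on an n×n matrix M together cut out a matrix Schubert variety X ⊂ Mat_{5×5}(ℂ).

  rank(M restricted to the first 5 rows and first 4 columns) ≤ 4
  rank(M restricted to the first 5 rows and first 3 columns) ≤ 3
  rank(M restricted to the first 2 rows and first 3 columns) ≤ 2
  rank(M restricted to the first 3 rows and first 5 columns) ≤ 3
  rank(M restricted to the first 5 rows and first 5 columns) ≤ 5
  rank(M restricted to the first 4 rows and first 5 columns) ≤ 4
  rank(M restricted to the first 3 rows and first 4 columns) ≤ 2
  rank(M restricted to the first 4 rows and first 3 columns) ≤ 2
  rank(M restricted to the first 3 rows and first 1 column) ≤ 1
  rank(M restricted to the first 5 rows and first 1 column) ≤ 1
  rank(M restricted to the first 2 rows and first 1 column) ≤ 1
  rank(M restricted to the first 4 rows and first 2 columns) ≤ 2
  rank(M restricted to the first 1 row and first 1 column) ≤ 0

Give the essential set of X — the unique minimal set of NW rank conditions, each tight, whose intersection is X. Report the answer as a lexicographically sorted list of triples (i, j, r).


Reconstructing r_w from the 13 given conditions:

  row 1: 0  1  1  1  1
  row 2: 1  2  2  2  2
  row 3: 1  2  2  2  3
  row 4: 1  2  2  3  4
  row 5: 1  2  3  4  5

giving w = (2, 1, 5, 4, 3) via Δ²R.

3 SE-corners of the 4-cell Rothe diagram give Ess(w):

[(1, 1, 0), (3, 4, 2), (4, 3, 2)]


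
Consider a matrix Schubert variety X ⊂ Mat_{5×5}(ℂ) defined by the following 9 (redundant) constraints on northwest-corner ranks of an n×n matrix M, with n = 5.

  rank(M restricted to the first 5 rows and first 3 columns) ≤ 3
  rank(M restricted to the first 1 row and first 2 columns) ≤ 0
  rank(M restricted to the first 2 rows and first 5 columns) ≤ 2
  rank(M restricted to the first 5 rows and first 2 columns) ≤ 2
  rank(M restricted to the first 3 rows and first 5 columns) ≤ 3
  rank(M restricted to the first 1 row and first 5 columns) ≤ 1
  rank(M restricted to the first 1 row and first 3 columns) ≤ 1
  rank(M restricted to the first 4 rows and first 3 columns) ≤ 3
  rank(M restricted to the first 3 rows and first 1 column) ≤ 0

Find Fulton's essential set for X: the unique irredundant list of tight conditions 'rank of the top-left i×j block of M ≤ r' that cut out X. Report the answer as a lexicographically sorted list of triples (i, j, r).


Recovering R(i,j) via the rank-extension bound from the 9 conditions:

  R[1]: 0 | 0 | 1 | 1 | 1
  R[2]: 0 | 1 | 2 | 2 | 2
  R[3]: 0 | 1 | 2 | 3 | 3
  R[4]: 1 | 2 | 3 | 4 | 4
  R[5]: 1 | 2 | 3 | 4 | 5

hence w(1..5) = (3, 2, 4, 1, 5).

ℓ(w)=4; the 2 essential cells (i,j,r):

[(1, 2, 0), (3, 1, 0)]


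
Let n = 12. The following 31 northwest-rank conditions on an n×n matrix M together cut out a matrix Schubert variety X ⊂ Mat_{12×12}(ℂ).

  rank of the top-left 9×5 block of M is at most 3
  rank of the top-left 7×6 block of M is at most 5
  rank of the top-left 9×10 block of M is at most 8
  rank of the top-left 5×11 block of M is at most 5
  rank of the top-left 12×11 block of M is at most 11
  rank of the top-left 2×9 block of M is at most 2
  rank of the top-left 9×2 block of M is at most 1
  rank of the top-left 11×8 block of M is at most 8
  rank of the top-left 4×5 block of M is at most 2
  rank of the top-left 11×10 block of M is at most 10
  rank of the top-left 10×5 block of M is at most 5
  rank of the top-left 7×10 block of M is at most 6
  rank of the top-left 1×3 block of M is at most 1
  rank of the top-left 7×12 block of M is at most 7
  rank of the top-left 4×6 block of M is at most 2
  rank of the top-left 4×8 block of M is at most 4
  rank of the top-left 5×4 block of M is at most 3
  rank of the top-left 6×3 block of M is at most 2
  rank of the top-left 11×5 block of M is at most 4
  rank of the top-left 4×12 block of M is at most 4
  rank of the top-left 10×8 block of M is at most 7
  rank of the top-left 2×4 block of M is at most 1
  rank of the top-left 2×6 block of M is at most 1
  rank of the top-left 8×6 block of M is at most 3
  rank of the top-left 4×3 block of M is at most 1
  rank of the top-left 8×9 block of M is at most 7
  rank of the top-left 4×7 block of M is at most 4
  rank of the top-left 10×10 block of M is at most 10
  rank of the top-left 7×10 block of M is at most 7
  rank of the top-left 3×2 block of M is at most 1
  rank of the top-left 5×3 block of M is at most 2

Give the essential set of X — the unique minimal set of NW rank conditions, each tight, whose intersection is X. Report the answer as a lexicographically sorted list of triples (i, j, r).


Reconstructing r_w from the 31 given conditions:

  1  1  1  1  1  1  1  1  1  1  1  1
  1  1  1  1  1  1  2  2  2  2  2  2
  1  1  1  2  2  2  3  3  3  3  3  3
  1  1  1  2  2  2  3  4  4  4  4  4
  1  1  2  3  3  3  4  5  5  5  5  5
  1  1  2  3  3  3  4  5  6  6  6  6
  1  1  2  3  3  3  4  5  6  6  7  7
  1  1  2  3  3  3  4  5  6  7  8  8
  1  1  2  3  3  4  5  6  7  8  9  9
  1  2  3  4  4  5  6  7  8  9  10  10
  1  2  3  4  4  5  6  7  8  9  10  11
  1  2  3  4  5  6  7  8  9  10  11  12

so w = (1, 7, 4, 8, 3, 9, 11, 10, 6, 2, 12, 5).

Fulton essential set (8 of the 25 Rothe cells):

[(2, 6, 1), (4, 3, 1), (4, 6, 2), (7, 10, 6), (8, 6, 3), (9, 2, 1), (9, 5, 3), (11, 5, 4)]


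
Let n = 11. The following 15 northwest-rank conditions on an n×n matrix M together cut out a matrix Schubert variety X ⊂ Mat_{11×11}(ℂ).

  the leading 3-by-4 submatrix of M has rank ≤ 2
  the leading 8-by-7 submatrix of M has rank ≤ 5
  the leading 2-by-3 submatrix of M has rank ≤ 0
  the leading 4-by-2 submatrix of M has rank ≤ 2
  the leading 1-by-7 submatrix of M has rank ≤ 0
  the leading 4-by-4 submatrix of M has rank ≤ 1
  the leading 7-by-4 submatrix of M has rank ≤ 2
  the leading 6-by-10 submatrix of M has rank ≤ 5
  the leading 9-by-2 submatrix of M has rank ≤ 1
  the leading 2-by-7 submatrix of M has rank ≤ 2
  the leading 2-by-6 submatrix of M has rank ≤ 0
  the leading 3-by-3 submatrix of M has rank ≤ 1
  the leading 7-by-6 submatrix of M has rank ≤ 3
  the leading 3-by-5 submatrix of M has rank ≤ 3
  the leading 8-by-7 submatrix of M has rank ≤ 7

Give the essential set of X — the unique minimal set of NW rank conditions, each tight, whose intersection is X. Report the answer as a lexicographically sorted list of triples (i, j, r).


Propagating the 15 rank bounds to every northwest block:

  R[1]: 0  0  0  0  0  0  0  1  1  1  1
  R[2]: 0  0  0  0  0  0  1  2  2  2  2
  R[3]: 1  1  1  1  1  1  2  3  3  3  3
  R[4]: 1  1  1  1  2  2  3  4  4  4  4
  R[5]: 1  1  2  2  3  3  4  5  5  5  5
  R[6]: 1  1  2  2  3  3  4  5  5  5  6
  R[7]: 1  1  2  2  3  3  4  5  6  6  7
  R[8]: 1  1  2  3  4  4  5  6  7  7  8
  R[9]: 1  1  2  3  4  5  6  7  8  8  9
  R[10]: 1  2  3  4  5  6  7  8  9  9  10
  R[11]: 1  2  3  4  5  6  7  8  9  10  11

so w = (8, 7, 1, 5, 3, 11, 9, 4, 6, 2, 10).

Rothe diagram D(w) (27 cells), 7 SE-corners (essential conditions):

[(1, 7, 0), (2, 6, 0), (4, 4, 1), (6, 10, 5), (7, 4, 2), (7, 6, 3), (9, 2, 1)]


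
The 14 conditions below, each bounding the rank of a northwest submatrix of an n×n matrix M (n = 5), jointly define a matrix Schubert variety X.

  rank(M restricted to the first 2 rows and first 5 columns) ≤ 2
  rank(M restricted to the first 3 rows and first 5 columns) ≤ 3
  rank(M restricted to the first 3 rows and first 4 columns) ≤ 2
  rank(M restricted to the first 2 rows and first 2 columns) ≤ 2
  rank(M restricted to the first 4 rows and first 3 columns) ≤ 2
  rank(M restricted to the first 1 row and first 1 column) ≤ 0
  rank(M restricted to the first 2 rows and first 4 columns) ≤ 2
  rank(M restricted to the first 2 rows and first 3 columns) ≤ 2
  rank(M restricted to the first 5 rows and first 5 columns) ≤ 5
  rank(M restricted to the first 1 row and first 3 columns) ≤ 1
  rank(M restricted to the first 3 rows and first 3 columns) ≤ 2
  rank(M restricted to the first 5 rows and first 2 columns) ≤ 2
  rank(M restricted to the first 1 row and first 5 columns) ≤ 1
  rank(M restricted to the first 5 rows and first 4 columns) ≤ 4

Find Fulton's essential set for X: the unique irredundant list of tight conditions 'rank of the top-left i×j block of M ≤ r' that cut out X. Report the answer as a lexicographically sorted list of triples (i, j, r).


The tightest implied rank at each (i,j), from the 14 conditions:

  i=1: 0 | 1 | 1 | 1 | 1
  i=2: 1 | 2 | 2 | 2 | 2
  i=3: 1 | 2 | 2 | 2 | 3
  i=4: 1 | 2 | 2 | 3 | 4
  i=5: 1 | 2 | 3 | 4 | 5

second differences of R give the permutation w = (2, 1, 5, 4, 3).

ℓ(w)=4; the 3 essential cells (i,j,r):

[(1, 1, 0), (3, 4, 2), (4, 3, 2)]


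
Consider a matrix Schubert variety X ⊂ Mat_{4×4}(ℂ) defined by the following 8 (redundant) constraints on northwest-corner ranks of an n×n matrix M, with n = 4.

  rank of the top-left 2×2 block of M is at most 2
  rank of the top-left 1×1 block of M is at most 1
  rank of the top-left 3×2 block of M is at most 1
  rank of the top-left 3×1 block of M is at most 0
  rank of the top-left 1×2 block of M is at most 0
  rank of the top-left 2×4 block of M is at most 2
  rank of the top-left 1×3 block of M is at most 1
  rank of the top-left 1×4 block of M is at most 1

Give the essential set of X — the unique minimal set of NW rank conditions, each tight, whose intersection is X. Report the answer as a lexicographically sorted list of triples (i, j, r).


Recovering R(i,j) via the rank-extension bound from the 8 conditions:

  row 1: 0  0  1  1
  row 2: 0  1  2  2
  row 3: 0  1  2  3
  row 4: 1  2  3  4

giving w = (3, 2, 4, 1) via Δ²R.

|D(w)|=4, |Ess(w)|=2:

[(1, 2, 0), (3, 1, 0)]


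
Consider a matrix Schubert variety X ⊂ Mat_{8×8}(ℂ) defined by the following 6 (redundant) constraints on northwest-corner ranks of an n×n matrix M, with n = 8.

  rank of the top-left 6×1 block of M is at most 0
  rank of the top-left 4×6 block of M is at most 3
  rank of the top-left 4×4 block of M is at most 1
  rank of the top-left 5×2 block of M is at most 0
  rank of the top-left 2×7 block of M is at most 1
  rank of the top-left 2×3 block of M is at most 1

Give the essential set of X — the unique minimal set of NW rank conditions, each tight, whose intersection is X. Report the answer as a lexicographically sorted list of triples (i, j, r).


Propagating the 6 rank bounds to every northwest block:

  i=1: 0, 0, 1, 1, 1, 1, 1, 1
  i=2: 0, 0, 1, 1, 1, 1, 1, 2
  i=3: 0, 0, 1, 1, 2, 2, 2, 3
  i=4: 0, 0, 1, 1, 2, 3, 3, 4
  i=5: 0, 0, 1, 2, 3, 4, 4, 5
  i=6: 0, 1, 2, 3, 4, 5, 5, 6
  i=7: 1, 2, 3, 4, 5, 6, 6, 7
  i=8: 1, 2, 3, 4, 5, 6, 7, 8

reading off 1-entries of Δ²R: w = (3, 8, 5, 6, 4, 2, 1, 7).

D(w) has 17 cells with 4 SE-corners; essential set:

[(2, 7, 1), (4, 4, 1), (5, 2, 0), (6, 1, 0)]


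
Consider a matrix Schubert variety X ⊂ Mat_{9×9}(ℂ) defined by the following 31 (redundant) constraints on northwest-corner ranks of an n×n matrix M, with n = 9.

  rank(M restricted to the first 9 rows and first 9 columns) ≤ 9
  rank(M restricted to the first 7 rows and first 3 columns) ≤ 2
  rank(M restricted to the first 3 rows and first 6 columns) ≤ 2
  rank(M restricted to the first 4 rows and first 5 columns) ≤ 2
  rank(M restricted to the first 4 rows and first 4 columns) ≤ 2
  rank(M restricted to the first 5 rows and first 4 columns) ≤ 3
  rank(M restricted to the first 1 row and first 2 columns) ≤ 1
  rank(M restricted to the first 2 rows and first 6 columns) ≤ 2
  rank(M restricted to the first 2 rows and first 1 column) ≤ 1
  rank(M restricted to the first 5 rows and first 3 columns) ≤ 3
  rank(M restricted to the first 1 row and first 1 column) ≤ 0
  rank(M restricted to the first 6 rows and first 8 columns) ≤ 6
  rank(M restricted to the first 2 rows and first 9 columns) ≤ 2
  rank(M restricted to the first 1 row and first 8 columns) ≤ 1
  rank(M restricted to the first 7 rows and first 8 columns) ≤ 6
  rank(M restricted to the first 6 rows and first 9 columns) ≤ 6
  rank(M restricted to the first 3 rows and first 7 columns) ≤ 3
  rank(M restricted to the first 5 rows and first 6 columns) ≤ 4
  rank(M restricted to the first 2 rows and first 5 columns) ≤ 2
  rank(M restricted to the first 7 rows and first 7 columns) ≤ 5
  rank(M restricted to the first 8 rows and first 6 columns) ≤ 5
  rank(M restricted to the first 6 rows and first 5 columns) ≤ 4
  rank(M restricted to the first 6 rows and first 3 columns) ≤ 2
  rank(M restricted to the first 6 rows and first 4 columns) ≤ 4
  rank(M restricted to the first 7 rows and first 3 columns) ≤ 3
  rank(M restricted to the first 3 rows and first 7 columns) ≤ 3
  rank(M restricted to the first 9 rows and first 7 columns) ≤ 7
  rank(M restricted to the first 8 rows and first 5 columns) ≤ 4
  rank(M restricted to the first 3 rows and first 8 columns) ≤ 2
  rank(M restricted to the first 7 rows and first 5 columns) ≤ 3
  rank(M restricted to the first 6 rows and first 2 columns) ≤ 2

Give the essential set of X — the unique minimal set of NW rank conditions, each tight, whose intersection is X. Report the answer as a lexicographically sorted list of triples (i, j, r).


Computing R[i][j] = min implied NW-rank bound (n=9, 31 conditions):

  i=1: 0  1  1  1  1  1  1  1  1
  i=2: 1  2  2  2  2  2  2  2  2
  i=3: 1  2  2  2  2  2  2  2  3
  i=4: 1  2  2  2  2  3  3  3  4
  i=5: 1  2  2  3  3  4  4  4  5
  i=6: 1  2  2  3  3  4  5  5  6
  i=7: 1  2  2  3  3  4  5  6  7
  i=8: 1  2  3  4  4  5  6  7  8
  i=9: 1  2  3  4  5  6  7  8  9

so w = (2, 1, 9, 6, 4, 7, 8, 3, 5).

D(w) has 15 cells with 5 SE-corners; essential set:

[(1, 1, 0), (3, 8, 2), (4, 5, 2), (7, 3, 2), (7, 5, 3)]


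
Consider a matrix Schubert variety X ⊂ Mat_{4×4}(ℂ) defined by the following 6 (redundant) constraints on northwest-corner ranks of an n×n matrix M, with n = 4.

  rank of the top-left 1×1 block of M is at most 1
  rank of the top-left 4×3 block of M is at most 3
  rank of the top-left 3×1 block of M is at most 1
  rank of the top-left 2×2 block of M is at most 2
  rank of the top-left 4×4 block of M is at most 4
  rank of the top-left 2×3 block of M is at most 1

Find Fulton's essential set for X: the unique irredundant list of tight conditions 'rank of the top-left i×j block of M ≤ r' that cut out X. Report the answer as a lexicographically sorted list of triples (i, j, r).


Computing R[i][j] = min implied NW-rank bound (n=4, 6 conditions):

  R[1]: 1, 1, 1, 1
  R[2]: 1, 1, 1, 2
  R[3]: 1, 2, 2, 3
  R[4]: 1, 2, 3, 4

so w = (1, 4, 2, 3).

Fulton essential set (1 of the 2 Rothe cells):

[(2, 3, 1)]


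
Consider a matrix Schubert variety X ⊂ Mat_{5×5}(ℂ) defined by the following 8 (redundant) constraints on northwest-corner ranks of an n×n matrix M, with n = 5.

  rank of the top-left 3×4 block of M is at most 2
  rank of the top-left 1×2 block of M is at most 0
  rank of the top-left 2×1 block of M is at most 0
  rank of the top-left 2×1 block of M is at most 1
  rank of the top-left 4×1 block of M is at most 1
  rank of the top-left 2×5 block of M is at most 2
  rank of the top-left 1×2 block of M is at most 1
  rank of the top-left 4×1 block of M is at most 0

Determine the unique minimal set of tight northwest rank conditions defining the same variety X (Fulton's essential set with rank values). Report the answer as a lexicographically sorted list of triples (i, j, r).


Reconstructing r_w from the 8 given conditions:

  R[1]: 0 | 0 | 1 | 1 | 1
  R[2]: 0 | 1 | 2 | 2 | 2
  R[3]: 0 | 1 | 2 | 2 | 3
  R[4]: 0 | 1 | 2 | 3 | 4
  R[5]: 1 | 2 | 3 | 4 | 5

so w = (3, 2, 5, 4, 1).

|D(w)|=6, |Ess(w)|=3:

[(1, 2, 0), (3, 4, 2), (4, 1, 0)]


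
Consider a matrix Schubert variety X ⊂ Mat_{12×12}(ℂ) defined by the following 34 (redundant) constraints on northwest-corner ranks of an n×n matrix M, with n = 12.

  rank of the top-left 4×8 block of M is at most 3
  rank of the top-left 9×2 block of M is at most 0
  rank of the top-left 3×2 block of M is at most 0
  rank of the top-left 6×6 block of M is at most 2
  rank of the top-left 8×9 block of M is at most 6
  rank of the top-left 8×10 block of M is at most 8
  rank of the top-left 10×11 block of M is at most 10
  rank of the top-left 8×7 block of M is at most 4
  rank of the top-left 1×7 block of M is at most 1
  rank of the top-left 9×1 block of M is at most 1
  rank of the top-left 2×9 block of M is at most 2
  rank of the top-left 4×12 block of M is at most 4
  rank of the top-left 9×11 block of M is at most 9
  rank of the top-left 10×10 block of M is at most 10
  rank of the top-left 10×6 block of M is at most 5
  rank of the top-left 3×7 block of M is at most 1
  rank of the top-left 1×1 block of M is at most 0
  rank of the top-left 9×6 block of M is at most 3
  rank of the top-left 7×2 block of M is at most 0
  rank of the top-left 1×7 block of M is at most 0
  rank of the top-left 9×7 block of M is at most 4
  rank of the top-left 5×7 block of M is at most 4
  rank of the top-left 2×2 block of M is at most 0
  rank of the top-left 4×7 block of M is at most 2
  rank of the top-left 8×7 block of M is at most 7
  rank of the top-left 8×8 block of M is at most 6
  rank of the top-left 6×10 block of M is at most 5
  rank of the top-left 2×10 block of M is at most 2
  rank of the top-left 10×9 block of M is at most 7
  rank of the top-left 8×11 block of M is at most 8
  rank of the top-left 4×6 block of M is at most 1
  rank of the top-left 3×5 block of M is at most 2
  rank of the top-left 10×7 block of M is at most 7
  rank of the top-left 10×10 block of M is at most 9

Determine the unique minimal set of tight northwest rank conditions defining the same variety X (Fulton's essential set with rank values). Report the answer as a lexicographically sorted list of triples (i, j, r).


Computing R[i][j] = min implied NW-rank bound (n=12, 34 conditions):

  R[1]: 0  0  0  0  0  0  0  1  1  1  1  1
  R[2]: 0  0  1  1  1  1  1  2  2  2  2  2
  R[3]: 0  0  1  1  1  1  1  2  3  3  3  3
  R[4]: 0  0  1  1  1  1  2  3  4  4  4  4
  R[5]: 0  0  1  2  2  2  3  4  5  5  5  5
  R[6]: 0  0  1  2  2  2  3  4  5  5  6  6
  R[7]: 0  0  1  2  3  3  4  5  6  6  7  7
  R[8]: 0  0  1  2  3  3  4  5  6  7  8  8
  R[9]: 0  0  1  2  3  3  4  5  6  7  8  9
  R[10]: 1  1  2  3  4  4  5  6  7  8  9  10
  R[11]: 1  2  3  4  5  5  6  7  8  9  10  11
  R[12]: 1  2  3  4  5  6  7  8  9  10  11  12

the unique w with this rank table is (8, 3, 9, 7, 4, 11, 5, 10, 12, 1, 2, 6).

D(w) has 35 cells with 7 SE-corners; essential set:

[(1, 7, 0), (3, 7, 1), (4, 6, 1), (6, 6, 2), (6, 10, 5), (9, 2, 0), (9, 6, 3)]
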